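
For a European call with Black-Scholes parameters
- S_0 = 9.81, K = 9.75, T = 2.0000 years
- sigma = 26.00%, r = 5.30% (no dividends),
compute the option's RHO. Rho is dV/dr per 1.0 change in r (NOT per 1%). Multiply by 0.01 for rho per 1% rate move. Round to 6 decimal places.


Answer: Rho = 9.614789

Derivation:
d1 = 0.4888147278; d2 = 0.1211192016
phi(d1) = 0.3540176698; exp(-qT) = 1.0000000000; exp(-rT) = 0.8994246481
N(d2) = 0.5482016898
Rho = K*T*exp(-rT)*N(d2) = 9.7500 * 2.0000 * 0.8994246481 * 0.5482016898 = 9.614789


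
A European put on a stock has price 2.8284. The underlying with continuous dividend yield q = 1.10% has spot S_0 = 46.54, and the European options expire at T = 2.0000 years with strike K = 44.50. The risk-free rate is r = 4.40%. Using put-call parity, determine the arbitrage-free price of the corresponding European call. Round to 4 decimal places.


Answer: Call price = 7.6043

Derivation:
Put-call parity: C - P = S_0 * exp(-qT) - K * exp(-rT).
S_0 * exp(-qT) = 46.5400 * 0.97824024 = 45.52730054
K * exp(-rT) = 44.5000 * 0.91576088 = 40.75135901
C = P + S*exp(-qT) - K*exp(-rT)
C = 2.8284 + 45.52730054 - 40.75135901 = 7.6043


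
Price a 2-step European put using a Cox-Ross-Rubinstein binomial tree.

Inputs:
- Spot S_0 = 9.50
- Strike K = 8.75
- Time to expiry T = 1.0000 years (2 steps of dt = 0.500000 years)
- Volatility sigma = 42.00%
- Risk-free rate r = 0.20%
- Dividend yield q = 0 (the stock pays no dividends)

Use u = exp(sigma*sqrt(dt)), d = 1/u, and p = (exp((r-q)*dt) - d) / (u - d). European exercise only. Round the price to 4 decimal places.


Answer: Price = V(0,0) = 1.1446

Derivation:
dt = T/N = 0.500000
u = exp(sigma*sqrt(dt)) = 1.345795; d = 1/u = 0.743055
p = (exp((r-q)*dt) - d) / (u - d) = 0.427955
Discount per step: exp(-r*dt) = 0.999000
Stock lattice S(k, i) with i counting down-moves:
  k=0: S(0,0) = 9.5000
  k=1: S(1,0) = 12.7851; S(1,1) = 7.0590
  k=2: S(2,0) = 17.2061; S(2,1) = 9.5000; S(2,2) = 5.2452
Terminal payoffs V(N, i) = max(K - S_T, 0):
  V(2,0) = 0.000000; V(2,1) = 0.000000; V(2,2) = 3.504754
Backward induction: V(k, i) = exp(-r*dt) * [p * V(k+1, i) + (1-p) * V(k+1, i+1)].
  V(1,0) = exp(-r*dt) * [p*0.000000 + (1-p)*0.000000] = 0.000000
  V(1,1) = exp(-r*dt) * [p*0.000000 + (1-p)*3.504754] = 2.002874
  V(0,0) = exp(-r*dt) * [p*0.000000 + (1-p)*2.002874] = 1.144590


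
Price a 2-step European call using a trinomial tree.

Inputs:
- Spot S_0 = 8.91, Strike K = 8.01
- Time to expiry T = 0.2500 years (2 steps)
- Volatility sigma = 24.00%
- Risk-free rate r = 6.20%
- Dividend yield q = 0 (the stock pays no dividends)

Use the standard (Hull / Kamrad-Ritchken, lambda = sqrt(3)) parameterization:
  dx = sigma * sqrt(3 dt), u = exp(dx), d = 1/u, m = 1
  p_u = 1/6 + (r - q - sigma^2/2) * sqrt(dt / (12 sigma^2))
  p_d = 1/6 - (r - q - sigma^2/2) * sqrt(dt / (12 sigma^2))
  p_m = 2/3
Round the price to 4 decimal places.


Answer: Price = V(0,0) = 1.1181

Derivation:
dt = T/N = 0.125000; dx = sigma*sqrt(3*dt) = 0.146969
u = exp(dx) = 1.158319; d = 1/u = 0.863320
p_u = 0.180785, p_m = 0.666667, p_d = 0.152548
Discount per step: exp(-r*dt) = 0.992280
Stock lattice S(k, j) with j the centered position index:
  k=0: S(0,+0) = 8.9100
  k=1: S(1,-1) = 7.6922; S(1,+0) = 8.9100; S(1,+1) = 10.3206
  k=2: S(2,-2) = 6.6408; S(2,-1) = 7.6922; S(2,+0) = 8.9100; S(2,+1) = 10.3206; S(2,+2) = 11.9546
Terminal payoffs V(N, j) = max(S_T - K, 0):
  V(2,-2) = 0.000000; V(2,-1) = 0.000000; V(2,+0) = 0.900000; V(2,+1) = 2.310618; V(2,+2) = 3.944563
Backward induction: V(k, j) = exp(-r*dt) * [p_u * V(k+1, j+1) + p_m * V(k+1, j) + p_d * V(k+1, j-1)]
  V(1,-1) = exp(-r*dt) * [p_u*0.900000 + p_m*0.000000 + p_d*0.000000] = 0.161451
  V(1,+0) = exp(-r*dt) * [p_u*2.310618 + p_m*0.900000 + p_d*0.000000] = 1.009869
  V(1,+1) = exp(-r*dt) * [p_u*3.944563 + p_m*2.310618 + p_d*0.900000] = 2.372367
  V(0,+0) = exp(-r*dt) * [p_u*2.372367 + p_m*1.009869 + p_d*0.161451] = 1.118065


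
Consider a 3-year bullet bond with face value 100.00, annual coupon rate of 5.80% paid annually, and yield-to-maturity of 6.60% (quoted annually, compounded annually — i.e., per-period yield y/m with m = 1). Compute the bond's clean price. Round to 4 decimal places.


Answer: Price = 97.8851

Derivation:
Coupon per period c = face * coupon_rate / m = 5.800000
Periods per year m = 1; per-period yield y/m = 0.066000
Number of cashflows N = 3
Cashflows (t years, CF_t, discount factor 1/(1+y/m)^(m*t), PV):
  t = 1.0000: CF_t = 5.800000, DF = 0.938086, PV = 5.440901
  t = 2.0000: CF_t = 5.800000, DF = 0.880006, PV = 5.104034
  t = 3.0000: CF_t = 105.800000, DF = 0.825521, PV = 87.340174
Price P = sum_t PV_t = 97.885109


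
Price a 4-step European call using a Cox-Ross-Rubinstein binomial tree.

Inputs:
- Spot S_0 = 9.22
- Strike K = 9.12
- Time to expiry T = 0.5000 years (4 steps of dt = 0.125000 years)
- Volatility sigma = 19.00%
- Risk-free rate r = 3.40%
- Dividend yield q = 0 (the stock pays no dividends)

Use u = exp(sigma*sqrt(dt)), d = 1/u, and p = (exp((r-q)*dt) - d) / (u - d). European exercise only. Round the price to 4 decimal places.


Answer: Price = V(0,0) = 0.6114

Derivation:
dt = T/N = 0.125000
u = exp(sigma*sqrt(dt)) = 1.069483; d = 1/u = 0.935031
p = (exp((r-q)*dt) - d) / (u - d) = 0.514890
Discount per step: exp(-r*dt) = 0.995759
Stock lattice S(k, i) with i counting down-moves:
  k=0: S(0,0) = 9.2200
  k=1: S(1,0) = 9.8606; S(1,1) = 8.6210
  k=2: S(2,0) = 10.5458; S(2,1) = 9.2200; S(2,2) = 8.0609
  k=3: S(3,0) = 11.2785; S(3,1) = 9.8606; S(3,2) = 8.6210; S(3,3) = 7.5372
  k=4: S(4,0) = 12.0622; S(4,1) = 10.5458; S(4,2) = 9.2200; S(4,3) = 8.0609; S(4,4) = 7.0475
Terminal payoffs V(N, i) = max(S_T - K, 0):
  V(4,0) = 2.942188; V(4,1) = 1.425775; V(4,2) = 0.100000; V(4,3) = 0.000000; V(4,4) = 0.000000
Backward induction: V(k, i) = exp(-r*dt) * [p * V(k+1, i) + (1-p) * V(k+1, i+1)].
  V(3,0) = exp(-r*dt) * [p*2.942188 + (1-p)*1.425775] = 2.197203
  V(3,1) = exp(-r*dt) * [p*1.425775 + (1-p)*0.100000] = 0.779309
  V(3,2) = exp(-r*dt) * [p*0.100000 + (1-p)*0.000000] = 0.051271
  V(3,3) = exp(-r*dt) * [p*0.000000 + (1-p)*0.000000] = 0.000000
  V(2,0) = exp(-r*dt) * [p*2.197203 + (1-p)*0.779309] = 1.502967
  V(2,1) = exp(-r*dt) * [p*0.779309 + (1-p)*0.051271] = 0.424323
  V(2,2) = exp(-r*dt) * [p*0.051271 + (1-p)*0.000000] = 0.026287
  V(1,0) = exp(-r*dt) * [p*1.502967 + (1-p)*0.424323] = 0.975551
  V(1,1) = exp(-r*dt) * [p*0.424323 + (1-p)*0.026287] = 0.230251
  V(0,0) = exp(-r*dt) * [p*0.975551 + (1-p)*0.230251] = 0.611394


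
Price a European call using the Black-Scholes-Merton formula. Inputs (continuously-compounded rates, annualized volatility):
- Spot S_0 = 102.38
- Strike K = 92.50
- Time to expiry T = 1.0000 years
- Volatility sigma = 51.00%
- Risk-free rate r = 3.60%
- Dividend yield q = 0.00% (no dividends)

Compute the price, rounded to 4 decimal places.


Answer: Price = 26.5388

Derivation:
d1 = (ln(S/K) + (r - q + 0.5*sigma^2) * T) / (sigma * sqrt(T)) = 0.52457399
d2 = d1 - sigma * sqrt(T) = 0.01457399
exp(-rT) = 0.96464029; exp(-qT) = 1.00000000
C = S_0 * exp(-qT) * N(d1) - K * exp(-rT) * N(d2)
N(d1) = 0.70006032; N(d2) = 0.50581398
C = 102.3800 * 1.00000000 * 0.70006032 - 92.5000 * 0.96464029 * 0.50581398 = 26.5388


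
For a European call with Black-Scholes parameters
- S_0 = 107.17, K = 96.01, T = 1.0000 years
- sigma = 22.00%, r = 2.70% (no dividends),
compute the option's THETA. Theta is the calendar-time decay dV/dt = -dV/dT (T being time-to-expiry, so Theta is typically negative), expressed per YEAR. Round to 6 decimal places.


Answer: Theta = -5.352036

Derivation:
d1 = 0.7325636637; d2 = 0.5125636637
phi(d1) = 0.3050549685; exp(-qT) = 1.0000000000; exp(-rT) = 0.9733612415
Theta = -S*exp(-qT)*phi(d1)*sigma/(2*sqrt(T)) - r*K*exp(-rT)*N(d2) + q*S*exp(-qT)*N(d1)
N(d1) = 0.7680877000; N(d2) = 0.6958717119; sqrt(T) = 1.0000000000
Term 1 = -107.1700 * 1.0000000000 * 0.3050549685 * 0.2200 / (2 * 1.0000000000) = -3.5962015072
Term 2 = -0.0270 * 96.0100 * 0.9733612415 * 0.6958717119 = -1.7558340428
Term 3 = 0 (no dividend yield, q = 0)
Theta = -3.5962015072 + (-1.7558340428) + (0.0000000000) = -5.352036


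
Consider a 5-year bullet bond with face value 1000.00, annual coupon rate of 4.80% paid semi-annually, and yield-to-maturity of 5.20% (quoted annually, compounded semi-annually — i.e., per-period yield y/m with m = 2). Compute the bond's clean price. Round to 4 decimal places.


Answer: Price = 982.5860

Derivation:
Coupon per period c = face * coupon_rate / m = 24.000000
Periods per year m = 2; per-period yield y/m = 0.026000
Number of cashflows N = 10
Cashflows (t years, CF_t, discount factor 1/(1+y/m)^(m*t), PV):
  t = 0.5000: CF_t = 24.000000, DF = 0.974659, PV = 23.391813
  t = 1.0000: CF_t = 24.000000, DF = 0.949960, PV = 22.799038
  t = 1.5000: CF_t = 24.000000, DF = 0.925887, PV = 22.221284
  t = 2.0000: CF_t = 24.000000, DF = 0.902424, PV = 21.658172
  t = 2.5000: CF_t = 24.000000, DF = 0.879555, PV = 21.109329
  t = 3.0000: CF_t = 24.000000, DF = 0.857266, PV = 20.574395
  t = 3.5000: CF_t = 24.000000, DF = 0.835542, PV = 20.053017
  t = 4.0000: CF_t = 24.000000, DF = 0.814369, PV = 19.544851
  t = 4.5000: CF_t = 24.000000, DF = 0.793732, PV = 19.049562
  t = 5.0000: CF_t = 1024.000000, DF = 0.773618, PV = 792.184515
Price P = sum_t PV_t = 982.585976


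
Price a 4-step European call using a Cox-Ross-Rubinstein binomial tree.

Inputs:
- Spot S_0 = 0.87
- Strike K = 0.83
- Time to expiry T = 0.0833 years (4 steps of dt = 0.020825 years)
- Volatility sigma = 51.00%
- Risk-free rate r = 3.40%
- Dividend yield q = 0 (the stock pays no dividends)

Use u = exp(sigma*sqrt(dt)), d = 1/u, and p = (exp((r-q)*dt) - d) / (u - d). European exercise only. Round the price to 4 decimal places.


Answer: Price = V(0,0) = 0.0757

Derivation:
dt = T/N = 0.020825
u = exp(sigma*sqrt(dt)) = 1.076373; d = 1/u = 0.929046
p = (exp((r-q)*dt) - d) / (u - d) = 0.486417
Discount per step: exp(-r*dt) = 0.999292
Stock lattice S(k, i) with i counting down-moves:
  k=0: S(0,0) = 0.8700
  k=1: S(1,0) = 0.9364; S(1,1) = 0.8083
  k=2: S(2,0) = 1.0080; S(2,1) = 0.8700; S(2,2) = 0.7509
  k=3: S(3,0) = 1.0849; S(3,1) = 0.9364; S(3,2) = 0.8083; S(3,3) = 0.6976
  k=4: S(4,0) = 1.1678; S(4,1) = 1.0080; S(4,2) = 0.8700; S(4,3) = 0.7509; S(4,4) = 0.6481
Terminal payoffs V(N, i) = max(S_T - K, 0):
  V(4,0) = 0.337807; V(4,1) = 0.177964; V(4,2) = 0.040000; V(4,3) = 0.000000; V(4,4) = 0.000000
Backward induction: V(k, i) = exp(-r*dt) * [p * V(k+1, i) + (1-p) * V(k+1, i+1)].
  V(3,0) = exp(-r*dt) * [p*0.337807 + (1-p)*0.177964] = 0.255533
  V(3,1) = exp(-r*dt) * [p*0.177964 + (1-p)*0.040000] = 0.107032
  V(3,2) = exp(-r*dt) * [p*0.040000 + (1-p)*0.000000] = 0.019443
  V(3,3) = exp(-r*dt) * [p*0.000000 + (1-p)*0.000000] = 0.000000
  V(2,0) = exp(-r*dt) * [p*0.255533 + (1-p)*0.107032] = 0.179139
  V(2,1) = exp(-r*dt) * [p*0.107032 + (1-p)*0.019443] = 0.062004
  V(2,2) = exp(-r*dt) * [p*0.019443 + (1-p)*0.000000] = 0.009451
  V(1,0) = exp(-r*dt) * [p*0.179139 + (1-p)*0.062004] = 0.118896
  V(1,1) = exp(-r*dt) * [p*0.062004 + (1-p)*0.009451] = 0.034989
  V(0,0) = exp(-r*dt) * [p*0.118896 + (1-p)*0.034989] = 0.075749


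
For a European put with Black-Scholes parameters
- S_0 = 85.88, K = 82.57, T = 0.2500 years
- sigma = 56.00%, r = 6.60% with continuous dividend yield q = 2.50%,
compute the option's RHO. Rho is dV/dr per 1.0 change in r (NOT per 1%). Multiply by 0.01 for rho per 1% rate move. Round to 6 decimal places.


Answer: Rho = -9.852858

Derivation:
d1 = 0.3169805521; d2 = 0.0369805521
phi(d1) = 0.3793952018; exp(-qT) = 0.9937694906; exp(-rT) = 0.9836353794
N(-d2) = 0.4852502562
Rho = -K*T*exp(-rT)*N(-d2) = -82.5700 * 0.2500 * 0.9836353794 * 0.4852502562 = -9.852858


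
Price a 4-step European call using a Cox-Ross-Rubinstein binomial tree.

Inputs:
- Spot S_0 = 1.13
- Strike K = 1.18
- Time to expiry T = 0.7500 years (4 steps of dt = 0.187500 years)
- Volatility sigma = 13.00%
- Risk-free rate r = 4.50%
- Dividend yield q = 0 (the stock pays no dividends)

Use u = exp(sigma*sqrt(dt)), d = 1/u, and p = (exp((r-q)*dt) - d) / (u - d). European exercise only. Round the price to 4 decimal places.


Answer: Price = V(0,0) = 0.0480

Derivation:
dt = T/N = 0.187500
u = exp(sigma*sqrt(dt)) = 1.057906; d = 1/u = 0.945263
p = (exp((r-q)*dt) - d) / (u - d) = 0.561153
Discount per step: exp(-r*dt) = 0.991598
Stock lattice S(k, i) with i counting down-moves:
  k=0: S(0,0) = 1.1300
  k=1: S(1,0) = 1.1954; S(1,1) = 1.0681
  k=2: S(2,0) = 1.2647; S(2,1) = 1.1300; S(2,2) = 1.0097
  k=3: S(3,0) = 1.3379; S(3,1) = 1.1954; S(3,2) = 1.0681; S(3,3) = 0.9544
  k=4: S(4,0) = 1.4154; S(4,1) = 1.2647; S(4,2) = 1.1300; S(4,3) = 1.0097; S(4,4) = 0.9022
Terminal payoffs V(N, i) = max(S_T - K, 0):
  V(4,0) = 0.235360; V(4,1) = 0.084657; V(4,2) = 0.000000; V(4,3) = 0.000000; V(4,4) = 0.000000
Backward induction: V(k, i) = exp(-r*dt) * [p * V(k+1, i) + (1-p) * V(k+1, i+1)].
  V(3,0) = exp(-r*dt) * [p*0.235360 + (1-p)*0.084657] = 0.167803
  V(3,1) = exp(-r*dt) * [p*0.084657 + (1-p)*0.000000] = 0.047106
  V(3,2) = exp(-r*dt) * [p*0.000000 + (1-p)*0.000000] = 0.000000
  V(3,3) = exp(-r*dt) * [p*0.000000 + (1-p)*0.000000] = 0.000000
  V(2,0) = exp(-r*dt) * [p*0.167803 + (1-p)*0.047106] = 0.113871
  V(2,1) = exp(-r*dt) * [p*0.047106 + (1-p)*0.000000] = 0.026212
  V(2,2) = exp(-r*dt) * [p*0.000000 + (1-p)*0.000000] = 0.000000
  V(1,0) = exp(-r*dt) * [p*0.113871 + (1-p)*0.026212] = 0.074768
  V(1,1) = exp(-r*dt) * [p*0.026212 + (1-p)*0.000000] = 0.014585
  V(0,0) = exp(-r*dt) * [p*0.074768 + (1-p)*0.014585] = 0.047951


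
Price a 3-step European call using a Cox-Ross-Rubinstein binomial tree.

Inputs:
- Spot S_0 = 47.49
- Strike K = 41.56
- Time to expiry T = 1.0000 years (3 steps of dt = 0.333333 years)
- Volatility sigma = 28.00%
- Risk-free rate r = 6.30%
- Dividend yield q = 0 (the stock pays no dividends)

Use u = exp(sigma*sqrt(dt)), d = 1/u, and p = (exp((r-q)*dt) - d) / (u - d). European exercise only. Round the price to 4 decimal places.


dt = T/N = 0.333333
u = exp(sigma*sqrt(dt)) = 1.175458; d = 1/u = 0.850732
p = (exp((r-q)*dt) - d) / (u - d) = 0.525027
Discount per step: exp(-r*dt) = 0.979219
Stock lattice S(k, i) with i counting down-moves:
  k=0: S(0,0) = 47.4900
  k=1: S(1,0) = 55.8225; S(1,1) = 40.4013
  k=2: S(2,0) = 65.6170; S(2,1) = 47.4900; S(2,2) = 34.3707
  k=3: S(3,0) = 77.1301; S(3,1) = 55.8225; S(3,2) = 40.4013; S(3,3) = 29.2402
Terminal payoffs V(N, i) = max(S_T - K, 0):
  V(3,0) = 35.570083; V(3,1) = 14.262513; V(3,2) = 0.000000; V(3,3) = 0.000000
Backward induction: V(k, i) = exp(-r*dt) * [p * V(k+1, i) + (1-p) * V(k+1, i+1)].
  V(2,0) = exp(-r*dt) * [p*35.570083 + (1-p)*14.262513] = 24.920693
  V(2,1) = exp(-r*dt) * [p*14.262513 + (1-p)*0.000000] = 7.332591
  V(2,2) = exp(-r*dt) * [p*0.000000 + (1-p)*0.000000] = 0.000000
  V(1,0) = exp(-r*dt) * [p*24.920693 + (1-p)*7.332591] = 16.222543
  V(1,1) = exp(-r*dt) * [p*7.332591 + (1-p)*0.000000] = 3.769805
  V(0,0) = exp(-r*dt) * [p*16.222543 + (1-p)*3.769805] = 10.093620

Answer: Price = V(0,0) = 10.0936


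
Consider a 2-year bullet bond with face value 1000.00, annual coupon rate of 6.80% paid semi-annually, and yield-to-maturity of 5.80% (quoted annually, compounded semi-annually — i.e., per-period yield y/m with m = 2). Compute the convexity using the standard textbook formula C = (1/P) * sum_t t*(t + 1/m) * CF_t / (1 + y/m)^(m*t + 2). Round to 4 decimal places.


Answer: Convexity = 4.4222

Derivation:
Coupon per period c = face * coupon_rate / m = 34.000000
Periods per year m = 2; per-period yield y/m = 0.029000
Number of cashflows N = 4
Cashflows (t years, CF_t, discount factor 1/(1+y/m)^(m*t), PV):
  t = 0.5000: CF_t = 34.000000, DF = 0.971817, PV = 33.041788
  t = 1.0000: CF_t = 34.000000, DF = 0.944429, PV = 32.110581
  t = 1.5000: CF_t = 34.000000, DF = 0.917812, PV = 31.205618
  t = 2.0000: CF_t = 1034.000000, DF = 0.891946, PV = 922.272034
Price P = sum_t PV_t = 1018.630022
Convexity numerator sum_t t*(t + 1/m) * CF_t / (1+y/m)^(m*t + 2):
  t = 0.5000: term = 15.602809
  t = 1.0000: term = 45.489240
  t = 1.5000: term = 88.414460
  t = 2.0000: term = 4355.101634
Convexity = (1/P) * sum = 4504.608143 / 1018.630022 = 4.422222


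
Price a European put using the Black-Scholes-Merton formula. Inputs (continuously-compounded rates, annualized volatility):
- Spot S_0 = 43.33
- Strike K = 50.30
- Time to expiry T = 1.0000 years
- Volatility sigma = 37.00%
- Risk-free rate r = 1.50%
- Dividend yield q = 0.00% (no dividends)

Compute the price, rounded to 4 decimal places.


Answer: Price = 10.3641

Derivation:
d1 = (ln(S/K) + (r - q + 0.5*sigma^2) * T) / (sigma * sqrt(T)) = -0.17759417
d2 = d1 - sigma * sqrt(T) = -0.54759417
exp(-rT) = 0.98511194; exp(-qT) = 1.00000000
P = K * exp(-rT) * N(-d2) - S_0 * exp(-qT) * N(-d1)
N(-d1) = 0.57047915; N(-d2) = 0.70801470
P = 50.3000 * 0.98511194 * 0.70801470 - 43.3300 * 1.00000000 * 0.57047915 = 10.3641


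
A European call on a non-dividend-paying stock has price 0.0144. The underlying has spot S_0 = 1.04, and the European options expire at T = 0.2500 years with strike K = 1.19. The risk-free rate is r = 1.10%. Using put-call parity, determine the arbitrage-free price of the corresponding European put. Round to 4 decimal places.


Answer: Put price = 0.1611

Derivation:
Put-call parity: C - P = S_0 * exp(-qT) - K * exp(-rT).
S_0 * exp(-qT) = 1.0400 * 1.00000000 = 1.04000000
K * exp(-rT) = 1.1900 * 0.99725378 = 1.18673200
P = C - S*exp(-qT) + K*exp(-rT)
P = 0.0144 - 1.04000000 + 1.18673200 = 0.1611


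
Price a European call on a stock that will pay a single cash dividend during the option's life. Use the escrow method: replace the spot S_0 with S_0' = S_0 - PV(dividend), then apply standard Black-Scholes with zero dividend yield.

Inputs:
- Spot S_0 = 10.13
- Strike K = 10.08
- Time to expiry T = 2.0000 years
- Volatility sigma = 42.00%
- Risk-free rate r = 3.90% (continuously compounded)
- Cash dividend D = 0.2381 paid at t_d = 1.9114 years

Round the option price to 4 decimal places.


PV(D) = D * exp(-r * t_d) = 0.2381 * 0.92816608 = 0.22099634
S_0' = S_0 - PV(D) = 10.1300 - 0.22099634 = 9.90900366
d1 = (ln(S_0'/K) + (r + sigma^2/2)*T) / (sigma*sqrt(T)) = 0.39949941
d2 = d1 - sigma*sqrt(T) = -0.19447029
exp(-rT) = 0.92496443
N(d1) = 0.65523737; N(d2) = 0.42290383
C = S_0' * N(d1) - K * exp(-rT) * N(d2) = 9.90900366 * 0.65523737 - 10.0800 * 0.92496443 * 0.42290383 = 2.5497

Answer: Price = 2.5497


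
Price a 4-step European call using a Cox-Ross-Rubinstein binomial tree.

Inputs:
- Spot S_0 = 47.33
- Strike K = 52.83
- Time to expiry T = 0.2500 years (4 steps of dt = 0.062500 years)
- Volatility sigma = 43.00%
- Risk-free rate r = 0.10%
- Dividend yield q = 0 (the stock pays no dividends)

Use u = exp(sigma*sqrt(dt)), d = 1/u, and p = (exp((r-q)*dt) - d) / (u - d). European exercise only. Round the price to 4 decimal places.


Answer: Price = V(0,0) = 2.3088

Derivation:
dt = T/N = 0.062500
u = exp(sigma*sqrt(dt)) = 1.113491; d = 1/u = 0.898077
p = (exp((r-q)*dt) - d) / (u - d) = 0.473441
Discount per step: exp(-r*dt) = 0.999938
Stock lattice S(k, i) with i counting down-moves:
  k=0: S(0,0) = 47.3300
  k=1: S(1,0) = 52.7015; S(1,1) = 42.5060
  k=2: S(2,0) = 58.6827; S(2,1) = 47.3300; S(2,2) = 38.1736
  k=3: S(3,0) = 65.3426; S(3,1) = 52.7015; S(3,2) = 42.5060; S(3,3) = 34.2828
  k=4: S(4,0) = 72.7584; S(4,1) = 58.6827; S(4,2) = 47.3300; S(4,3) = 38.1736; S(4,4) = 30.7886
Terminal payoffs V(N, i) = max(S_T - K, 0):
  V(4,0) = 19.928399; V(4,1) = 5.852664; V(4,2) = 0.000000; V(4,3) = 0.000000; V(4,4) = 0.000000
Backward induction: V(k, i) = exp(-r*dt) * [p * V(k+1, i) + (1-p) * V(k+1, i+1)].
  V(3,0) = exp(-r*dt) * [p*19.928399 + (1-p)*5.852664] = 12.515911
  V(3,1) = exp(-r*dt) * [p*5.852664 + (1-p)*0.000000] = 2.770718
  V(3,2) = exp(-r*dt) * [p*0.000000 + (1-p)*0.000000] = 0.000000
  V(3,3) = exp(-r*dt) * [p*0.000000 + (1-p)*0.000000] = 0.000000
  V(2,0) = exp(-r*dt) * [p*12.515911 + (1-p)*2.770718] = 7.384030
  V(2,1) = exp(-r*dt) * [p*2.770718 + (1-p)*0.000000] = 1.311689
  V(2,2) = exp(-r*dt) * [p*0.000000 + (1-p)*0.000000] = 0.000000
  V(1,0) = exp(-r*dt) * [p*7.384030 + (1-p)*1.311689] = 4.186323
  V(1,1) = exp(-r*dt) * [p*1.311689 + (1-p)*0.000000] = 0.620969
  V(0,0) = exp(-r*dt) * [p*4.186323 + (1-p)*0.620969] = 2.308809


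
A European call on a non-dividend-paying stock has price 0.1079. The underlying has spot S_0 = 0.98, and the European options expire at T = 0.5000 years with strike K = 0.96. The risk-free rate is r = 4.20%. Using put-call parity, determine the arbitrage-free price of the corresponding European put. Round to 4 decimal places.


Put-call parity: C - P = S_0 * exp(-qT) - K * exp(-rT).
S_0 * exp(-qT) = 0.9800 * 1.00000000 = 0.98000000
K * exp(-rT) = 0.9600 * 0.97921896 = 0.94005021
P = C - S*exp(-qT) + K*exp(-rT)
P = 0.1079 - 0.98000000 + 0.94005021 = 0.0680

Answer: Put price = 0.0680


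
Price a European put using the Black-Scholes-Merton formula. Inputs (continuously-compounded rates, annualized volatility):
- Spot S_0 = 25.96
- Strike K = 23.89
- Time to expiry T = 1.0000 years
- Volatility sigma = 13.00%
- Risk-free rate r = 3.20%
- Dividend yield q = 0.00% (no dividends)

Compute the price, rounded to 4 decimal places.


Answer: Price = 0.3282

Derivation:
d1 = (ln(S/K) + (r - q + 0.5*sigma^2) * T) / (sigma * sqrt(T)) = 0.95036100
d2 = d1 - sigma * sqrt(T) = 0.82036100
exp(-rT) = 0.96850658; exp(-qT) = 1.00000000
P = K * exp(-rT) * N(-d2) - S_0 * exp(-qT) * N(-d1)
N(-d1) = 0.17096443; N(-d2) = 0.20600517
P = 23.8900 * 0.96850658 * 0.20600517 - 25.9600 * 1.00000000 * 0.17096443 = 0.3282


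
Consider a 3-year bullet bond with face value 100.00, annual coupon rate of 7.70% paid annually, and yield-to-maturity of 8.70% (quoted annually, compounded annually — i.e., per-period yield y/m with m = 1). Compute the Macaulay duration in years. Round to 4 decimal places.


Coupon per period c = face * coupon_rate / m = 7.700000
Periods per year m = 1; per-period yield y/m = 0.087000
Number of cashflows N = 3
Cashflows (t years, CF_t, discount factor 1/(1+y/m)^(m*t), PV):
  t = 1.0000: CF_t = 7.700000, DF = 0.919963, PV = 7.083717
  t = 2.0000: CF_t = 7.700000, DF = 0.846332, PV = 6.516759
  t = 3.0000: CF_t = 107.700000, DF = 0.778595, PV = 83.854635
Price P = sum_t PV_t = 97.455110
Macaulay numerator sum_t t * PV_t:
  t * PV_t at t = 1.0000: 7.083717
  t * PV_t at t = 2.0000: 13.033517
  t * PV_t at t = 3.0000: 251.563904
Macaulay duration D = (sum_t t * PV_t) / P = 271.681138 / 97.455110 = 2.787757

Answer: Macaulay duration = 2.7878 years


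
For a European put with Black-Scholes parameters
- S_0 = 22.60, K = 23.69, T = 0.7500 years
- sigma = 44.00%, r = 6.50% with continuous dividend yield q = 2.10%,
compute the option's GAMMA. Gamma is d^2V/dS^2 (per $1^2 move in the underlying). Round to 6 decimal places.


Answer: Gamma = 0.045067

Derivation:
d1 = 0.1535145186; d2 = -0.2275366590
phi(d1) = 0.3942689900; exp(-qT) = 0.9843733826; exp(-rT) = 0.9524192047
Gamma = exp(-qT) * phi(d1) / (S * sigma * sqrt(T)) = 0.9843733826 * 0.3942689900 / (22.6000 * 0.4400 * 0.8660254038) = 0.045067


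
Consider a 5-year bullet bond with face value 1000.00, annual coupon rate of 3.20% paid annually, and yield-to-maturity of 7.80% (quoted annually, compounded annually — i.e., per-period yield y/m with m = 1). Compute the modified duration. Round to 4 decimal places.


Answer: Modified duration = 4.3241

Derivation:
Coupon per period c = face * coupon_rate / m = 32.000000
Periods per year m = 1; per-period yield y/m = 0.078000
Number of cashflows N = 5
Cashflows (t years, CF_t, discount factor 1/(1+y/m)^(m*t), PV):
  t = 1.0000: CF_t = 32.000000, DF = 0.927644, PV = 29.684601
  t = 2.0000: CF_t = 32.000000, DF = 0.860523, PV = 27.536736
  t = 3.0000: CF_t = 32.000000, DF = 0.798259, PV = 25.544282
  t = 4.0000: CF_t = 32.000000, DF = 0.740500, PV = 23.695994
  t = 5.0000: CF_t = 1032.000000, DF = 0.686920, PV = 708.901496
Price P = sum_t PV_t = 815.363109
First compute Macaulay numerator sum_t t * PV_t:
  t * PV_t at t = 1.0000: 29.684601
  t * PV_t at t = 2.0000: 55.073471
  t * PV_t at t = 3.0000: 76.632845
  t * PV_t at t = 4.0000: 94.783977
  t * PV_t at t = 5.0000: 3544.507482
Macaulay duration D = 3800.682376 / 815.363109 = 4.661337
Modified duration = D / (1 + y/m) = 4.661337 / (1 + 0.078000) = 4.324060


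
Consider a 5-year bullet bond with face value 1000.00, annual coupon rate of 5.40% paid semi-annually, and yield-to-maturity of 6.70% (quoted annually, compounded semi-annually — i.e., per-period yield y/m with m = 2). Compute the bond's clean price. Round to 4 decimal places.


Coupon per period c = face * coupon_rate / m = 27.000000
Periods per year m = 2; per-period yield y/m = 0.033500
Number of cashflows N = 10
Cashflows (t years, CF_t, discount factor 1/(1+y/m)^(m*t), PV):
  t = 0.5000: CF_t = 27.000000, DF = 0.967586, PV = 26.124819
  t = 1.0000: CF_t = 27.000000, DF = 0.936222, PV = 25.278005
  t = 1.5000: CF_t = 27.000000, DF = 0.905876, PV = 24.458641
  t = 2.0000: CF_t = 27.000000, DF = 0.876512, PV = 23.665835
  t = 2.5000: CF_t = 27.000000, DF = 0.848101, PV = 22.898728
  t = 3.0000: CF_t = 27.000000, DF = 0.820611, PV = 22.156486
  t = 3.5000: CF_t = 27.000000, DF = 0.794011, PV = 21.438303
  t = 4.0000: CF_t = 27.000000, DF = 0.768274, PV = 20.743399
  t = 4.5000: CF_t = 27.000000, DF = 0.743371, PV = 20.071020
  t = 5.0000: CF_t = 1027.000000, DF = 0.719275, PV = 738.695807
Price P = sum_t PV_t = 945.531042

Answer: Price = 945.5310


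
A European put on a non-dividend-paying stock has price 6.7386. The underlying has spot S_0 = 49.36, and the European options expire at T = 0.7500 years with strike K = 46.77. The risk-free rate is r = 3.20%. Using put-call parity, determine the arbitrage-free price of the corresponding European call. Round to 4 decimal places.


Answer: Call price = 10.4377

Derivation:
Put-call parity: C - P = S_0 * exp(-qT) - K * exp(-rT).
S_0 * exp(-qT) = 49.3600 * 1.00000000 = 49.36000000
K * exp(-rT) = 46.7700 * 0.97628571 = 45.66088265
C = P + S*exp(-qT) - K*exp(-rT)
C = 6.7386 + 49.36000000 - 45.66088265 = 10.4377


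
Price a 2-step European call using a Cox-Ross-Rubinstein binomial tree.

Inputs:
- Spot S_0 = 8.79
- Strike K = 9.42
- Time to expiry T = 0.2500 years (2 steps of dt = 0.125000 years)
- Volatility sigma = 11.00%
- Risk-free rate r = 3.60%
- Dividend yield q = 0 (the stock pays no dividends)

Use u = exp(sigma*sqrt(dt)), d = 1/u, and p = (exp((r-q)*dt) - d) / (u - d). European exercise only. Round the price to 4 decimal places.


Answer: Price = V(0,0) = 0.0241

Derivation:
dt = T/N = 0.125000
u = exp(sigma*sqrt(dt)) = 1.039657; d = 1/u = 0.961856
p = (exp((r-q)*dt) - d) / (u - d) = 0.548248
Discount per step: exp(-r*dt) = 0.995510
Stock lattice S(k, i) with i counting down-moves:
  k=0: S(0,0) = 8.7900
  k=1: S(1,0) = 9.1386; S(1,1) = 8.4547
  k=2: S(2,0) = 9.5010; S(2,1) = 8.7900; S(2,2) = 8.1322
Terminal payoffs V(N, i) = max(S_T - K, 0):
  V(2,0) = 0.080994; V(2,1) = 0.000000; V(2,2) = 0.000000
Backward induction: V(k, i) = exp(-r*dt) * [p * V(k+1, i) + (1-p) * V(k+1, i+1)].
  V(1,0) = exp(-r*dt) * [p*0.080994 + (1-p)*0.000000] = 0.044206
  V(1,1) = exp(-r*dt) * [p*0.000000 + (1-p)*0.000000] = 0.000000
  V(0,0) = exp(-r*dt) * [p*0.044206 + (1-p)*0.000000] = 0.024127


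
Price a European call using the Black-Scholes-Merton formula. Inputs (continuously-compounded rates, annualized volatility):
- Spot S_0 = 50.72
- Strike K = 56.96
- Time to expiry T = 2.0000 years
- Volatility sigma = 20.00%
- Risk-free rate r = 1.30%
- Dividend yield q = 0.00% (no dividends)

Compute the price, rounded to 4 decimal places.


d1 = (ln(S/K) + (r - q + 0.5*sigma^2) * T) / (sigma * sqrt(T)) = -0.17687907
d2 = d1 - sigma * sqrt(T) = -0.45972179
exp(-rT) = 0.97433509; exp(-qT) = 1.00000000
C = S_0 * exp(-qT) * N(d1) - K * exp(-rT) * N(d2)
N(d1) = 0.42980169; N(d2) = 0.32285796
C = 50.7200 * 1.00000000 * 0.42980169 - 56.9600 * 0.97433509 * 0.32285796 = 3.8815

Answer: Price = 3.8815


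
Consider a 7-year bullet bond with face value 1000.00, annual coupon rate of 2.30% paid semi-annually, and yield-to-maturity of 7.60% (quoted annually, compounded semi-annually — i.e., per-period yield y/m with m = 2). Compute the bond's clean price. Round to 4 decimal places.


Answer: Price = 716.3447

Derivation:
Coupon per period c = face * coupon_rate / m = 11.500000
Periods per year m = 2; per-period yield y/m = 0.038000
Number of cashflows N = 14
Cashflows (t years, CF_t, discount factor 1/(1+y/m)^(m*t), PV):
  t = 0.5000: CF_t = 11.500000, DF = 0.963391, PV = 11.078998
  t = 1.0000: CF_t = 11.500000, DF = 0.928122, PV = 10.673409
  t = 1.5000: CF_t = 11.500000, DF = 0.894145, PV = 10.282667
  t = 2.0000: CF_t = 11.500000, DF = 0.861411, PV = 9.906230
  t = 2.5000: CF_t = 11.500000, DF = 0.829876, PV = 9.543575
  t = 3.0000: CF_t = 11.500000, DF = 0.799495, PV = 9.194195
  t = 3.5000: CF_t = 11.500000, DF = 0.770227, PV = 8.857606
  t = 4.0000: CF_t = 11.500000, DF = 0.742030, PV = 8.533339
  t = 4.5000: CF_t = 11.500000, DF = 0.714865, PV = 8.220943
  t = 5.0000: CF_t = 11.500000, DF = 0.688694, PV = 7.919984
  t = 5.5000: CF_t = 11.500000, DF = 0.663482, PV = 7.630042
  t = 6.0000: CF_t = 11.500000, DF = 0.639193, PV = 7.350715
  t = 6.5000: CF_t = 11.500000, DF = 0.615793, PV = 7.081614
  t = 7.0000: CF_t = 1011.500000, DF = 0.593249, PV = 600.071413
Price P = sum_t PV_t = 716.344732


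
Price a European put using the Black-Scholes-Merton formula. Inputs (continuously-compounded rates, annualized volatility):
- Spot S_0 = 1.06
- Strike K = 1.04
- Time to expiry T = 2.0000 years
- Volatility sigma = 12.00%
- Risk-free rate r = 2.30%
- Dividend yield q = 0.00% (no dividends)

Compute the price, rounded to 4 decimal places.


Answer: Price = 0.0411

Derivation:
d1 = (ln(S/K) + (r - q + 0.5*sigma^2) * T) / (sigma * sqrt(T)) = 0.46815298
d2 = d1 - sigma * sqrt(T) = 0.29844735
exp(-rT) = 0.95504196; exp(-qT) = 1.00000000
P = K * exp(-rT) * N(-d2) - S_0 * exp(-qT) * N(-d1)
N(-d1) = 0.31983760; N(-d2) = 0.38268088
P = 1.0400 * 0.95504196 * 0.38268088 - 1.0600 * 1.00000000 * 0.31983760 = 0.0411


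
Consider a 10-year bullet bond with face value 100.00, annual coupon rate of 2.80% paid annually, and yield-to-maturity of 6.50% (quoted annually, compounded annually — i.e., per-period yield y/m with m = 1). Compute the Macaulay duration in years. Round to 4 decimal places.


Coupon per period c = face * coupon_rate / m = 2.800000
Periods per year m = 1; per-period yield y/m = 0.065000
Number of cashflows N = 10
Cashflows (t years, CF_t, discount factor 1/(1+y/m)^(m*t), PV):
  t = 1.0000: CF_t = 2.800000, DF = 0.938967, PV = 2.629108
  t = 2.0000: CF_t = 2.800000, DF = 0.881659, PV = 2.468646
  t = 3.0000: CF_t = 2.800000, DF = 0.827849, PV = 2.317977
  t = 4.0000: CF_t = 2.800000, DF = 0.777323, PV = 2.176505
  t = 5.0000: CF_t = 2.800000, DF = 0.729881, PV = 2.043666
  t = 6.0000: CF_t = 2.800000, DF = 0.685334, PV = 1.918936
  t = 7.0000: CF_t = 2.800000, DF = 0.643506, PV = 1.801817
  t = 8.0000: CF_t = 2.800000, DF = 0.604231, PV = 1.691847
  t = 9.0000: CF_t = 2.800000, DF = 0.567353, PV = 1.588589
  t = 10.0000: CF_t = 102.800000, DF = 0.532726, PV = 54.764236
Price P = sum_t PV_t = 73.401328
Macaulay numerator sum_t t * PV_t:
  t * PV_t at t = 1.0000: 2.629108
  t * PV_t at t = 2.0000: 4.937292
  t * PV_t at t = 3.0000: 6.953932
  t * PV_t at t = 4.0000: 8.706019
  t * PV_t at t = 5.0000: 10.218332
  t * PV_t at t = 6.0000: 11.513613
  t * PV_t at t = 7.0000: 12.612722
  t * PV_t at t = 8.0000: 13.534779
  t * PV_t at t = 9.0000: 14.297301
  t * PV_t at t = 10.0000: 547.642365
Macaulay duration D = (sum_t t * PV_t) / P = 633.045462 / 73.401328 = 8.624442

Answer: Macaulay duration = 8.6244 years


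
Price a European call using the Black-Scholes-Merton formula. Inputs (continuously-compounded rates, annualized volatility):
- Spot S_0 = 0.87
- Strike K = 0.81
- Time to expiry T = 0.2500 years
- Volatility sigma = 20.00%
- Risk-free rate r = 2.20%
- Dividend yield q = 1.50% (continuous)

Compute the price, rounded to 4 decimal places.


Answer: Price = 0.0725

Derivation:
d1 = (ln(S/K) + (r - q + 0.5*sigma^2) * T) / (sigma * sqrt(T)) = 0.78208964
d2 = d1 - sigma * sqrt(T) = 0.68208964
exp(-rT) = 0.99451510; exp(-qT) = 0.99625702
C = S_0 * exp(-qT) * N(d1) - K * exp(-rT) * N(d2)
N(d1) = 0.78291905; N(d2) = 0.75240886
C = 0.8700 * 0.99625702 * 0.78291905 - 0.8100 * 0.99451510 * 0.75240886 = 0.0725


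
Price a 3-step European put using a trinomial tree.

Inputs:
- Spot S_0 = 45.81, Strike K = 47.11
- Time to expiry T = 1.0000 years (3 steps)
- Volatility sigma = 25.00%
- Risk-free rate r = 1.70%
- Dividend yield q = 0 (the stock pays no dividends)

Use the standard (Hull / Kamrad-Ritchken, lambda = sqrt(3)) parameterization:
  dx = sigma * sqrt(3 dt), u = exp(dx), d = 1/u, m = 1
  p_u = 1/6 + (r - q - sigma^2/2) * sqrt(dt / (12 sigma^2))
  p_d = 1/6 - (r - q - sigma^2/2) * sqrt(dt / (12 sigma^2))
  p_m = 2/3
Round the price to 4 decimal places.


dt = T/N = 0.333333; dx = sigma*sqrt(3*dt) = 0.250000
u = exp(dx) = 1.284025; d = 1/u = 0.778801
p_u = 0.157167, p_m = 0.666667, p_d = 0.176167
Discount per step: exp(-r*dt) = 0.994349
Stock lattice S(k, j) with j the centered position index:
  k=0: S(0,+0) = 45.8100
  k=1: S(1,-1) = 35.6769; S(1,+0) = 45.8100; S(1,+1) = 58.8212
  k=2: S(2,-2) = 27.7852; S(2,-1) = 35.6769; S(2,+0) = 45.8100; S(2,+1) = 58.8212; S(2,+2) = 75.5279
  k=3: S(3,-3) = 21.6391; S(3,-2) = 27.7852; S(3,-1) = 35.6769; S(3,+0) = 45.8100; S(3,+1) = 58.8212; S(3,+2) = 75.5279; S(3,+3) = 96.9798
Terminal payoffs V(N, j) = max(K - S_T, 0):
  V(3,-3) = 25.470888; V(3,-2) = 19.324830; V(3,-1) = 11.433136; V(3,+0) = 1.300000; V(3,+1) = 0.000000; V(3,+2) = 0.000000; V(3,+3) = 0.000000
Backward induction: V(k, j) = exp(-r*dt) * [p_u * V(k+1, j+1) + p_m * V(k+1, j) + p_d * V(k+1, j-1)]
  V(2,-2) = exp(-r*dt) * [p_u*11.433136 + p_m*19.324830 + p_d*25.470888] = 19.058942
  V(2,-1) = exp(-r*dt) * [p_u*1.300000 + p_m*11.433136 + p_d*19.324830] = 11.167337
  V(2,+0) = exp(-r*dt) * [p_u*0.000000 + p_m*1.300000 + p_d*11.433136] = 2.864526
  V(2,+1) = exp(-r*dt) * [p_u*0.000000 + p_m*0.000000 + p_d*1.300000] = 0.227723
  V(2,+2) = exp(-r*dt) * [p_u*0.000000 + p_m*0.000000 + p_d*0.000000] = 0.000000
  V(1,-1) = exp(-r*dt) * [p_u*2.864526 + p_m*11.167337 + p_d*19.058942] = 11.189065
  V(1,+0) = exp(-r*dt) * [p_u*0.227723 + p_m*2.864526 + p_d*11.167337] = 3.890677
  V(1,+1) = exp(-r*dt) * [p_u*0.000000 + p_m*0.227723 + p_d*2.864526] = 0.652740
  V(0,+0) = exp(-r*dt) * [p_u*0.652740 + p_m*3.890677 + p_d*11.189065] = 4.641139

Answer: Price = V(0,0) = 4.6411


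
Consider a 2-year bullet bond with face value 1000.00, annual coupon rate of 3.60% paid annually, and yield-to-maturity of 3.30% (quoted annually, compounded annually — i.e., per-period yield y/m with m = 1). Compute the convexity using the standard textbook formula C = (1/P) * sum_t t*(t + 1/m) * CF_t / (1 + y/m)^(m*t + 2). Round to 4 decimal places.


Coupon per period c = face * coupon_rate / m = 36.000000
Periods per year m = 1; per-period yield y/m = 0.033000
Number of cashflows N = 2
Cashflows (t years, CF_t, discount factor 1/(1+y/m)^(m*t), PV):
  t = 1.0000: CF_t = 36.000000, DF = 0.968054, PV = 34.849952
  t = 2.0000: CF_t = 1036.000000, DF = 0.937129, PV = 970.865598
Price P = sum_t PV_t = 1005.715549
Convexity numerator sum_t t*(t + 1/m) * CF_t / (1+y/m)^(m*t + 2):
  t = 1.0000: term = 65.317797
  t = 2.0000: term = 5458.957582
Convexity = (1/P) * sum = 5524.275380 / 1005.715549 = 5.492881

Answer: Convexity = 5.4929


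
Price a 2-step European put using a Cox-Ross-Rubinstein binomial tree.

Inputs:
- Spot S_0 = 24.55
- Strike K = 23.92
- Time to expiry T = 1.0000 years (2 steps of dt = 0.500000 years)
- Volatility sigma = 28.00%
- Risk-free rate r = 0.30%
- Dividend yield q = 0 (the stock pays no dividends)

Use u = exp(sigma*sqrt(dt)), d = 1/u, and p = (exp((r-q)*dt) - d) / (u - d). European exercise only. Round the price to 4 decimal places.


dt = T/N = 0.500000
u = exp(sigma*sqrt(dt)) = 1.218950; d = 1/u = 0.820378
p = (exp((r-q)*dt) - d) / (u - d) = 0.454430
Discount per step: exp(-r*dt) = 0.998501
Stock lattice S(k, i) with i counting down-moves:
  k=0: S(0,0) = 24.5500
  k=1: S(1,0) = 29.9252; S(1,1) = 20.1403
  k=2: S(2,0) = 36.4774; S(2,1) = 24.5500; S(2,2) = 16.5226
Terminal payoffs V(N, i) = max(K - S_T, 0):
  V(2,0) = 0.000000; V(2,1) = 0.000000; V(2,2) = 7.397352
Backward induction: V(k, i) = exp(-r*dt) * [p * V(k+1, i) + (1-p) * V(k+1, i+1)].
  V(1,0) = exp(-r*dt) * [p*0.000000 + (1-p)*0.000000] = 0.000000
  V(1,1) = exp(-r*dt) * [p*0.000000 + (1-p)*7.397352] = 4.029725
  V(0,0) = exp(-r*dt) * [p*0.000000 + (1-p)*4.029725] = 2.195203

Answer: Price = V(0,0) = 2.1952


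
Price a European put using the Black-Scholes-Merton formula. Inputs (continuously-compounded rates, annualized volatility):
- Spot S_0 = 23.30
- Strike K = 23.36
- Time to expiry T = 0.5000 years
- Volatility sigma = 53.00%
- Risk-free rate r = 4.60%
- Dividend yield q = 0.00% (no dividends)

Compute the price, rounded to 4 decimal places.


Answer: Price = 3.1978

Derivation:
d1 = (ln(S/K) + (r - q + 0.5*sigma^2) * T) / (sigma * sqrt(T)) = 0.24189243
d2 = d1 - sigma * sqrt(T) = -0.13287416
exp(-rT) = 0.97726248; exp(-qT) = 1.00000000
P = K * exp(-rT) * N(-d2) - S_0 * exp(-qT) * N(-d1)
N(-d1) = 0.40443176; N(-d2) = 0.55285355
P = 23.3600 * 0.97726248 * 0.55285355 - 23.3000 * 1.00000000 * 0.40443176 = 3.1978


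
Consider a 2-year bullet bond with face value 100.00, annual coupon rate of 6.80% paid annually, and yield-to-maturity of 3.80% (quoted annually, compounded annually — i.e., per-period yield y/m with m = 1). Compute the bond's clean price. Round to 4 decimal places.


Answer: Price = 105.6745

Derivation:
Coupon per period c = face * coupon_rate / m = 6.800000
Periods per year m = 1; per-period yield y/m = 0.038000
Number of cashflows N = 2
Cashflows (t years, CF_t, discount factor 1/(1+y/m)^(m*t), PV):
  t = 1.0000: CF_t = 6.800000, DF = 0.963391, PV = 6.551060
  t = 2.0000: CF_t = 106.800000, DF = 0.928122, PV = 99.123481
Price P = sum_t PV_t = 105.674541


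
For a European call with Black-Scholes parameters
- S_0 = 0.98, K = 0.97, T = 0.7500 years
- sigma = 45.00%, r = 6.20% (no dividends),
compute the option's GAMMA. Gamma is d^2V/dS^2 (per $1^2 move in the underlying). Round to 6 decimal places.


d1 = 0.3404929632; d2 = -0.0492184685
phi(d1) = 0.3764740109; exp(-qT) = 1.0000000000; exp(-rT) = 0.9545645606
Gamma = exp(-qT) * phi(d1) / (S * sigma * sqrt(T)) = 1.0000000000 * 0.3764740109 / (0.9800 * 0.4500 * 0.8660254038) = 0.985748

Answer: Gamma = 0.985748


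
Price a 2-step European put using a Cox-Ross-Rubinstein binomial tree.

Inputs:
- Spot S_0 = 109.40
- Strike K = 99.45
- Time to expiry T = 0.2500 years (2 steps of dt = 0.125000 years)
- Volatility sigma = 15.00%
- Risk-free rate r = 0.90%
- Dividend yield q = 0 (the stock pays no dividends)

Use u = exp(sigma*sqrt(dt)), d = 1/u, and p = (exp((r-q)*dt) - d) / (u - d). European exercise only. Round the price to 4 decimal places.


Answer: Price = V(0,0) = 0.2671

Derivation:
dt = T/N = 0.125000
u = exp(sigma*sqrt(dt)) = 1.054464; d = 1/u = 0.948349
p = (exp((r-q)*dt) - d) / (u - d) = 0.497352
Discount per step: exp(-r*dt) = 0.998876
Stock lattice S(k, i) with i counting down-moves:
  k=0: S(0,0) = 109.4000
  k=1: S(1,0) = 115.3584; S(1,1) = 103.7493
  k=2: S(2,0) = 121.6413; S(2,1) = 109.4000; S(2,2) = 98.3906
Terminal payoffs V(N, i) = max(K - S_T, 0):
  V(2,0) = 0.000000; V(2,1) = 0.000000; V(2,2) = 1.059439
Backward induction: V(k, i) = exp(-r*dt) * [p * V(k+1, i) + (1-p) * V(k+1, i+1)].
  V(1,0) = exp(-r*dt) * [p*0.000000 + (1-p)*0.000000] = 0.000000
  V(1,1) = exp(-r*dt) * [p*0.000000 + (1-p)*1.059439] = 0.531926
  V(0,0) = exp(-r*dt) * [p*0.000000 + (1-p)*0.531926] = 0.267071


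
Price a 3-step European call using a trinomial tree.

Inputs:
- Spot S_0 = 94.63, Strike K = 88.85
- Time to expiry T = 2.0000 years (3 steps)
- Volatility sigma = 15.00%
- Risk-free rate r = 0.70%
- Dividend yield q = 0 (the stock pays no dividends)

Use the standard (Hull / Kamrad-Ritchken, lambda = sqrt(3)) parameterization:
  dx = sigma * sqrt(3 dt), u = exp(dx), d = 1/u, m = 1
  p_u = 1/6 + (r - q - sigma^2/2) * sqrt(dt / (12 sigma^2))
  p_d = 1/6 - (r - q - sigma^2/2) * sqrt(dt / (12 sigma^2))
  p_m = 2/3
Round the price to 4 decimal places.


dt = T/N = 0.666667; dx = sigma*sqrt(3*dt) = 0.212132
u = exp(dx) = 1.236311; d = 1/u = 0.808858
p_u = 0.159988, p_m = 0.666667, p_d = 0.173345
Discount per step: exp(-r*dt) = 0.995344
Stock lattice S(k, j) with j the centered position index:
  k=0: S(0,+0) = 94.6300
  k=1: S(1,-1) = 76.5422; S(1,+0) = 94.6300; S(1,+1) = 116.9921
  k=2: S(2,-2) = 61.9118; S(2,-1) = 76.5422; S(2,+0) = 94.6300; S(2,+1) = 116.9921; S(2,+2) = 144.6387
  k=3: S(3,-3) = 50.0778; S(3,-2) = 61.9118; S(3,-1) = 76.5422; S(3,+0) = 94.6300; S(3,+1) = 116.9921; S(3,+2) = 144.6387; S(3,+3) = 178.8184
Terminal payoffs V(N, j) = max(S_T - K, 0):
  V(3,-3) = 0.000000; V(3,-2) = 0.000000; V(3,-1) = 0.000000; V(3,+0) = 5.780000; V(3,+1) = 28.142120; V(3,+2) = 55.788658; V(3,+3) = 89.968380
Backward induction: V(k, j) = exp(-r*dt) * [p_u * V(k+1, j+1) + p_m * V(k+1, j) + p_d * V(k+1, j-1)]
  V(2,-2) = exp(-r*dt) * [p_u*0.000000 + p_m*0.000000 + p_d*0.000000] = 0.000000
  V(2,-1) = exp(-r*dt) * [p_u*5.780000 + p_m*0.000000 + p_d*0.000000] = 0.920428
  V(2,+0) = exp(-r*dt) * [p_u*28.142120 + p_m*5.780000 + p_d*0.000000] = 8.316845
  V(2,+1) = exp(-r*dt) * [p_u*55.788658 + p_m*28.142120 + p_d*5.780000] = 28.555318
  V(2,+2) = exp(-r*dt) * [p_u*89.968380 + p_m*55.788658 + p_d*28.142120] = 56.201744
  V(1,-1) = exp(-r*dt) * [p_u*8.316845 + p_m*0.920428 + p_d*0.000000] = 1.935166
  V(1,+0) = exp(-r*dt) * [p_u*28.555318 + p_m*8.316845 + p_d*0.920428] = 10.224808
  V(1,+1) = exp(-r*dt) * [p_u*56.201744 + p_m*28.555318 + p_d*8.316845] = 29.332983
  V(0,+0) = exp(-r*dt) * [p_u*29.332983 + p_m*10.224808 + p_d*1.935166] = 11.789780

Answer: Price = V(0,0) = 11.7898
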